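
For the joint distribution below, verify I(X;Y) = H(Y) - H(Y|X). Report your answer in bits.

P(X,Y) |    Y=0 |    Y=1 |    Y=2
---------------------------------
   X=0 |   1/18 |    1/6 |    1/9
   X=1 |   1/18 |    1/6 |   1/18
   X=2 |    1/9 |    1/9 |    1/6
I(X;Y) = 0.0579 bits

Mutual information has multiple equivalent forms:
- I(X;Y) = H(X) - H(X|Y)
- I(X;Y) = H(Y) - H(Y|X)
- I(X;Y) = H(X) + H(Y) - H(X,Y)

Computing all quantities:
H(X) = 1.5715, H(Y) = 1.5305, H(X,Y) = 3.0441
H(X|Y) = 1.5136, H(Y|X) = 1.4726

Verification:
H(X) - H(X|Y) = 1.5715 - 1.5136 = 0.0579
H(Y) - H(Y|X) = 1.5305 - 1.4726 = 0.0579
H(X) + H(Y) - H(X,Y) = 1.5715 + 1.5305 - 3.0441 = 0.0579

All forms give I(X;Y) = 0.0579 bits. ✓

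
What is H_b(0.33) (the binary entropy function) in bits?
0.9149 bits

The binary entropy function is:
H(p) = -p log(p) - (1-p) log(1-p)

H(0.33) = -0.33 × log_2(0.33) - 0.67 × log_2(0.67)
H(0.33) = 0.9149 bits

Note: Binary entropy is maximized at p=0.5 (H=1 bit) and minimized at p=0 or p=1 (H=0).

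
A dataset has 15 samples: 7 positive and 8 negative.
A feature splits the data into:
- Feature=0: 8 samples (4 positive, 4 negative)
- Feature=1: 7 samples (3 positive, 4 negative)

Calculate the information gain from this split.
0.0037 bits

Information Gain = H(Y) - H(Y|Feature)

Before split:
P(positive) = 7/15 = 0.4667
H(Y) = 0.9968 bits

After split:
Feature=0: H = 1.0000 bits (weight = 8/15)
Feature=1: H = 0.9852 bits (weight = 7/15)
H(Y|Feature) = (8/15)×1.0000 + (7/15)×0.9852 = 0.9931 bits

Information Gain = 0.9968 - 0.9931 = 0.0037 bits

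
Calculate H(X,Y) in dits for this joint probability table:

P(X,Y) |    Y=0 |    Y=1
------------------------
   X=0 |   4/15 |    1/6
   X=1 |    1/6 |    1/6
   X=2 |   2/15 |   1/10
0.7588 dits

Joint entropy is H(X,Y) = -Σ_{x,y} p(x,y) log p(x,y).

Summing over all non-zero entries:
H(X,Y) = -[4/15·log_10(4/15) + 1/6·log_10(1/6) + 1/6·log_10(1/6) + 1/6·log_10(1/6) + 2/15·log_10(2/15) + 1/10·log_10(1/10)]
H(X,Y) = 0.7588 dits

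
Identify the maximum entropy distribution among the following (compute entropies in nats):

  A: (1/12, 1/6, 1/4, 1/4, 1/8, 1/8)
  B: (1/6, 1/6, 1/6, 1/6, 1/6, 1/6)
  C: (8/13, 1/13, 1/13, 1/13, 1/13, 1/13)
B

For a discrete distribution over n outcomes, entropy is maximized by the uniform distribution.

Computing entropies:
H(A) = 1.7187 nats
H(B) = 1.7918 nats
H(C) = 1.2853 nats

The uniform distribution (where all probabilities equal 1/6) achieves the maximum entropy of log_e(6) = 1.7918 nats.

Distribution B has the highest entropy.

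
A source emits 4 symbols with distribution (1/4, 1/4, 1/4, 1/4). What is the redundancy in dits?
0.0000 dits

Redundancy measures how far a source is from maximum entropy:
R = H_max - H(X)

Maximum entropy for 4 symbols: H_max = log_10(4) = 0.6021 dits
Actual entropy: H(X) = 0.6021 dits
Redundancy: R = 0.6021 - 0.6021 = 0.0000 dits

This redundancy represents potential for compression: the source could be compressed by 0.0000 dits per symbol.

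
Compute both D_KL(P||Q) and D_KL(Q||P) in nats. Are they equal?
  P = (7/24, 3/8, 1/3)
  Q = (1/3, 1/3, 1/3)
D_KL(P||Q) = 0.0052, D_KL(Q||P) = 0.0052

KL divergence is not symmetric: D_KL(P||Q) ≠ D_KL(Q||P) in general.

D_KL(P||Q) = 0.0052 nats
D_KL(Q||P) = 0.0052 nats

In this case they happen to be equal (to 4 decimal places).

This asymmetry is why KL divergence is not a true distance metric.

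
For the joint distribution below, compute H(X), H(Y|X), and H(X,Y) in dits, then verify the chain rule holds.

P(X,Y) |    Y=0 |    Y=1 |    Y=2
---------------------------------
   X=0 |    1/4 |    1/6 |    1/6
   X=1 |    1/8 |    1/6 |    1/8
H(X,Y) = 0.7654, H(X) = 0.2950, H(Y|X) = 0.4704 (all in dits)

Chain rule: H(X,Y) = H(X) + H(Y|X)

Left side — joint entropy directly:
H(X,Y) = -Σ p(x,y) log p(x,y) = 0.7654 dits

Right side — compute H(Y|X) from the conditional distributions:
P(X) = (7/12, 5/12), so H(X) = 0.2950 dits
H(Y|X) = Σ_x P(X=x) · H(Y|X=x):
  P(Y|X=0) = (3/7, 2/7, 2/7), H(Y|X=0) = 0.4686, weight P(X=0) = 7/12
  P(Y|X=1) = (3/10, 2/5, 3/10), H(Y|X=1) = 0.4729, weight P(X=1) = 5/12
H(Y|X) = 0.4704 dits

H(X) + H(Y|X) = 0.2950 + 0.4704 = 0.7654 dits

Both sides equal 0.7654 dits. ✓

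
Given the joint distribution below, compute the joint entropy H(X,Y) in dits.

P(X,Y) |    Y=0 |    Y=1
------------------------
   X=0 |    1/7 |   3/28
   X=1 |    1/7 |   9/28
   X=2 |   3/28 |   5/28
0.7414 dits

Joint entropy is H(X,Y) = -Σ_{x,y} p(x,y) log p(x,y).

Summing over all non-zero entries:
H(X,Y) = -[1/7·log_10(1/7) + 3/28·log_10(3/28) + 1/7·log_10(1/7) + 9/28·log_10(9/28) + 3/28·log_10(3/28) + 5/28·log_10(5/28)]
H(X,Y) = 0.7414 dits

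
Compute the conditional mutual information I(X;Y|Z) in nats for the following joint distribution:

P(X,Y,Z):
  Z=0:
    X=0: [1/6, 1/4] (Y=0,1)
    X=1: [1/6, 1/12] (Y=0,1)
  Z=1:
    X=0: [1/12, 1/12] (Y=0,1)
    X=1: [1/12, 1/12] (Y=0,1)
0.0225 nats

Conditional mutual information: I(X;Y|Z) = H(X|Z) + H(Y|Z) - H(X,Y|Z)

H(Z) = 0.6365
H(X,Z) = 1.3086 → H(X|Z) = 0.6721
H(Y,Z) = 1.3297 → H(Y|Z) = 0.6931
H(X,Y,Z) = 1.9792 → H(X,Y|Z) = 1.3427

I(X;Y|Z) = 0.6721 + 0.6931 - 1.3427 = 0.0225 nats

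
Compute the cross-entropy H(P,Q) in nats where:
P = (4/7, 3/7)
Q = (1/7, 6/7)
1.1780 nats

Cross-entropy: H(P,Q) = -Σ p(x) log q(x)

Alternatively: H(P,Q) = H(P) + D_KL(P||Q)
H(P) = 0.6829 nats
D_KL(P||Q) = 0.4951 nats

H(P,Q) = 0.6829 + 0.4951 = 1.1780 nats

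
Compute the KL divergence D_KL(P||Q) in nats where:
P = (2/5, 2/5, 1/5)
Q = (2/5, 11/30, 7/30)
0.0040 nats

KL divergence: D_KL(P||Q) = Σ p(x) log(p(x)/q(x))

Computing term by term:
  x=0: 2/5 × log_e[(2/5)/(2/5)] = 2/5 × 0.0000 = 0.0000
  x=1: 2/5 × log_e[(2/5)/(11/30)] = 2/5 × 0.0870 = 0.0348
  x=2: 1/5 × log_e[(1/5)/(7/30)] = 1/5 × -0.1542 = -0.0308

D_KL(P||Q) = 0.0040 nats

Note: KL divergence is always non-negative and equals 0 iff P = Q.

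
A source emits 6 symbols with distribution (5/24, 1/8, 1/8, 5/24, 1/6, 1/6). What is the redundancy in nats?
0.0211 nats

Redundancy measures how far a source is from maximum entropy:
R = H_max - H(X)

Maximum entropy for 6 symbols: H_max = log_e(6) = 1.7918 nats
Actual entropy: H(X) = 1.7707 nats
Redundancy: R = 1.7918 - 1.7707 = 0.0211 nats

This redundancy represents potential for compression: the source could be compressed by 0.0211 nats per symbol.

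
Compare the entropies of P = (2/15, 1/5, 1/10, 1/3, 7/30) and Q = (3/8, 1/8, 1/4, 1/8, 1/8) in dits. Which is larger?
P

Computing entropies in dits:
H(P) = 0.6630
H(Q) = 0.6489

Distribution P has higher entropy.

Intuition: The distribution closer to uniform (more spread out) has higher entropy.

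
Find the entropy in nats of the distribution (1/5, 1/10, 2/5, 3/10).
1.2799 nats

Shannon entropy is H(X) = -Σ p(x) log p(x).

For P = (1/5, 1/10, 2/5, 3/10):
H = -1/5 × log_e(1/5) -1/10 × log_e(1/10) -2/5 × log_e(2/5) -3/10 × log_e(3/10)
H = 1.2799 nats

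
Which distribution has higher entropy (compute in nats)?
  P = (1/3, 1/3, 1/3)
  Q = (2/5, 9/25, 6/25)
P

Computing entropies in nats:
H(P) = 1.0986
H(Q) = 1.0768

Distribution P has higher entropy.

Intuition: The distribution closer to uniform (more spread out) has higher entropy.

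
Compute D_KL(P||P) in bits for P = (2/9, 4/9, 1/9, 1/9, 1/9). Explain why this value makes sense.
0.0000 bits

KL divergence satisfies the Gibbs inequality: D_KL(P||Q) ≥ 0 for all distributions P, Q.

D_KL(P||Q) = Σ p(x) log(p(x)/q(x))
Each term is p(x) × log_2(p(x)/p(x)) = p(x) × log_2(1) = 0, so the sum is 0.
D_KL(P||Q) = 0.0000 bits

When P = Q, the KL divergence is exactly 0, as there is no 'divergence' between identical distributions.

This non-negativity is a fundamental property: relative entropy cannot be negative because it measures how different Q is from P.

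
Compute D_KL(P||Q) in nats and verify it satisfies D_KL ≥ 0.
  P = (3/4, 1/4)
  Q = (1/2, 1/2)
0.1308 nats

KL divergence satisfies the Gibbs inequality: D_KL(P||Q) ≥ 0 for all distributions P, Q.

D_KL(P||Q) = Σ p(x) log(p(x)/q(x))
Term by term:
  x=0: 3/4 × log_e[(3/4)/(1/2)] = 0.3041
  x=1: 1/4 × log_e[(1/4)/(1/2)] = -0.1733
D_KL(P||Q) = 0.1308 nats

D_KL(P||Q) = 0.1308 ≥ 0 ✓

This non-negativity is a fundamental property: relative entropy cannot be negative because it measures how different Q is from P.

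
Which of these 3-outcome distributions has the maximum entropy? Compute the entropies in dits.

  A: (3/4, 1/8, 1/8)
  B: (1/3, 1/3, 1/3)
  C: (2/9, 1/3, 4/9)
B

For a discrete distribution over n outcomes, entropy is maximized by the uniform distribution.

Computing entropies:
H(A) = 0.3195 dits
H(B) = 0.4771 dits
H(C) = 0.4607 dits

The uniform distribution (where all probabilities equal 1/3) achieves the maximum entropy of log_10(3) = 0.4771 dits.

Distribution B has the highest entropy.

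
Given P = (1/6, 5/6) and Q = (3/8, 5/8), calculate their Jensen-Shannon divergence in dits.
0.0122 dits

Jensen-Shannon divergence is:
JSD(P||Q) = 0.5 × D_KL(P||M) + 0.5 × D_KL(Q||M)
where M = 0.5 × (P + Q) is the mixture distribution.

M = 0.5 × (1/6, 5/6) + 0.5 × (3/8, 5/8) = (0.270833, 0.729167)

D_KL(P||M) = 0.0132 dits
D_KL(Q||M) = 0.0112 dits

JSD(P||Q) = 0.5 × 0.0132 + 0.5 × 0.0112 = 0.0122 dits

Unlike KL divergence, JSD is symmetric and bounded: 0 ≤ JSD ≤ log(2).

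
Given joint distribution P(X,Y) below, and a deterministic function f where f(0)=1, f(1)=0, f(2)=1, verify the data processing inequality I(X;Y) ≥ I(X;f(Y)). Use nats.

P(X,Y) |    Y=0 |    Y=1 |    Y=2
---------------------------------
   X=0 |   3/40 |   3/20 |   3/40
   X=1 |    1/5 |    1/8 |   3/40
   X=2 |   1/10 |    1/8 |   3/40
I(X;Y) = 0.0252, I(X;f(Y)) = 0.0129, inequality holds: 0.0252 ≥ 0.0129

Data Processing Inequality: For any Markov chain X → Y → Z, we have I(X;Y) ≥ I(X;Z).

Here Z = f(Y) is a deterministic function of Y, forming X → Y → Z.

Original I(X;Y) = 0.0252 nats

After applying f:
P(X,Z) where Z=f(Y):
- P(X,Z=0) = P(X,Y=1)
- P(X,Z=1) = P(X,Y=0) + P(X,Y=2)

I(X;Z) = I(X;f(Y)) = 0.0129 nats

Verification: 0.0252 ≥ 0.0129 ✓

Information cannot be created by processing; the function f can only lose information about X.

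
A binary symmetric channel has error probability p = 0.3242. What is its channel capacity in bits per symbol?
0.0911 bits

For a binary symmetric channel (BSC) with error probability p:
Capacity C = 1 - H(p) bits per symbol

where H(p) = -p log₂(p) - (1-p) log₂(1-p) is the binary entropy function.

H(0.3242) = 0.9089 bits
C = 1 - 0.9089 = 0.0911 bits per symbol

This means we can reliably transmit up to 0.0911 bits of information per channel use.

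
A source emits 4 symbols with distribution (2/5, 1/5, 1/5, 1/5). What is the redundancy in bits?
0.0781 bits

Redundancy measures how far a source is from maximum entropy:
R = H_max - H(X)

Maximum entropy for 4 symbols: H_max = log_2(4) = 2.0000 bits
Actual entropy: H(X) = 1.9219 bits
Redundancy: R = 2.0000 - 1.9219 = 0.0781 bits

This redundancy represents potential for compression: the source could be compressed by 0.0781 bits per symbol.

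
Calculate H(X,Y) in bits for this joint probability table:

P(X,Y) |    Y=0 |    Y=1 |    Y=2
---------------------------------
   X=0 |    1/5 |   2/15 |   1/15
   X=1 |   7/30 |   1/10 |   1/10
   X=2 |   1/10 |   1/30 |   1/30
2.9260 bits

Joint entropy is H(X,Y) = -Σ_{x,y} p(x,y) log p(x,y).

Summing over all non-zero entries:
H(X,Y) = -[1/5·log_2(1/5) + 2/15·log_2(2/15) + 1/15·log_2(1/15) + 7/30·log_2(7/30) + 1/10·log_2(1/10) + 1/10·log_2(1/10) + 1/10·log_2(1/10) + 1/30·log_2(1/30) + 1/30·log_2(1/30)]
H(X,Y) = 2.9260 bits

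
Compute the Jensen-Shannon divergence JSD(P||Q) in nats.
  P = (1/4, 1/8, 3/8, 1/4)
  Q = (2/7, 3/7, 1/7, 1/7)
0.0790 nats

Jensen-Shannon divergence is:
JSD(P||Q) = 0.5 × D_KL(P||M) + 0.5 × D_KL(Q||M)
where M = 0.5 × (P + Q) is the mixture distribution.

M = 0.5 × (1/4, 1/8, 3/8, 1/4) + 0.5 × (2/7, 3/7, 1/7, 1/7) = (0.267857, 0.276786, 0.258929, 0.196429)

D_KL(P||M) = 0.0826 nats
D_KL(Q||M) = 0.0754 nats

JSD(P||Q) = 0.5 × 0.0826 + 0.5 × 0.0754 = 0.0790 nats

Unlike KL divergence, JSD is symmetric and bounded: 0 ≤ JSD ≤ log(2).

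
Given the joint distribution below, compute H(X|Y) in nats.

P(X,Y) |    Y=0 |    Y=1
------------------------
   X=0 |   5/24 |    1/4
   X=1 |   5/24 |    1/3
0.6872 nats

Using the chain rule: H(X|Y) = H(X,Y) - H(Y)

First, compute H(X,Y) = 1.3664 nats

Marginal P(Y) = (5/12, 7/12)
H(Y) = 0.6792 nats

H(X|Y) = H(X,Y) - H(Y) = 1.3664 - 0.6792 = 0.6872 nats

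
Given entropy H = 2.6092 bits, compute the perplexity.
6.1017

Perplexity is 2^H (or exp(H) for natural log).

H = 2.6092 bits
Perplexity = 2^2.6092 = 6.1017

Interpretation: The model's uncertainty is equivalent to choosing uniformly among 6.1 options.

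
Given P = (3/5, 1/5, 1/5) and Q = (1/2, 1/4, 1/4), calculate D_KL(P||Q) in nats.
0.0201 nats

KL divergence: D_KL(P||Q) = Σ p(x) log(p(x)/q(x))

Computing term by term:
  x=0: 3/5 × log_e[(3/5)/(1/2)] = 3/5 × 0.1823 = 0.1094
  x=1: 1/5 × log_e[(1/5)/(1/4)] = 1/5 × -0.2231 = -0.0446
  x=2: 1/5 × log_e[(1/5)/(1/4)] = 1/5 × -0.2231 = -0.0446

D_KL(P||Q) = 0.0201 nats

Note: KL divergence is always non-negative and equals 0 iff P = Q.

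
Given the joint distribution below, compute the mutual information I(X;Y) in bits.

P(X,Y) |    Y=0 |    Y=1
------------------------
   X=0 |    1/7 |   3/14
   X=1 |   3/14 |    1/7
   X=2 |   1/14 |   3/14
0.0599 bits

Mutual information: I(X;Y) = H(X) + H(Y) - H(X,Y)

Marginals:
P(X) = (5/14, 5/14, 2/7), H(X) = 1.5774 bits
P(Y) = (3/7, 4/7), H(Y) = 0.9852 bits

Joint entropy: H(X,Y) = 2.5027 bits

I(X;Y) = 1.5774 + 0.9852 - 2.5027 = 0.0599 bits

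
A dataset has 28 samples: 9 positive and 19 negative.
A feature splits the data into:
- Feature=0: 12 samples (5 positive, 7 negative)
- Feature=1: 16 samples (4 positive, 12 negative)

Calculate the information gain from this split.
0.0224 bits

Information Gain = H(Y) - H(Y|Feature)

Before split:
P(positive) = 9/28 = 0.3214
H(Y) = 0.9059 bits

After split:
Feature=0: H = 0.9799 bits (weight = 12/28)
Feature=1: H = 0.8113 bits (weight = 16/28)
H(Y|Feature) = (12/28)×0.9799 + (16/28)×0.8113 = 0.8835 bits

Information Gain = 0.9059 - 0.8835 = 0.0224 bits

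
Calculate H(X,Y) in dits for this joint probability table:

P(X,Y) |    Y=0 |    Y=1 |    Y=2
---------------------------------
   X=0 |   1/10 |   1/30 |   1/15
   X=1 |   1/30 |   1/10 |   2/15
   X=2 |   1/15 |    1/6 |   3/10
0.8585 dits

Joint entropy is H(X,Y) = -Σ_{x,y} p(x,y) log p(x,y).

Summing over all non-zero entries:
H(X,Y) = -[1/10·log_10(1/10) + 1/30·log_10(1/30) + 1/15·log_10(1/15) + 1/30·log_10(1/30) + 1/10·log_10(1/10) + 2/15·log_10(2/15) + 1/15·log_10(1/15) + 1/6·log_10(1/6) + 3/10·log_10(3/10)]
H(X,Y) = 0.8585 dits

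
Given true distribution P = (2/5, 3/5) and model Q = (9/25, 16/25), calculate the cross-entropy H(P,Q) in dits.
0.2938 dits

Cross-entropy: H(P,Q) = -Σ p(x) log q(x)

Alternatively: H(P,Q) = H(P) + D_KL(P||Q)
H(P) = 0.2923 dits
D_KL(P||Q) = 0.0015 dits

H(P,Q) = 0.2923 + 0.0015 = 0.2938 dits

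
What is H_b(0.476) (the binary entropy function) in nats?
0.6920 nats

The binary entropy function is:
H(p) = -p log(p) - (1-p) log(1-p)

H(0.476) = -0.476 × log_e(0.476) - 0.524 × log_e(0.524)
H(0.476) = 0.6920 nats

Note: Binary entropy is maximized at p=0.5 (H=1 bit) and minimized at p=0 or p=1 (H=0).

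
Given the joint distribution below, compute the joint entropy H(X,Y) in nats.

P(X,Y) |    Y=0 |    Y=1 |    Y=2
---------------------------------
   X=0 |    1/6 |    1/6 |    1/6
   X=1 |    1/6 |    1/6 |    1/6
1.7918 nats

Joint entropy is H(X,Y) = -Σ_{x,y} p(x,y) log p(x,y).

Summing over all non-zero entries:
H(X,Y) = -[1/6·log_e(1/6) + 1/6·log_e(1/6) + 1/6·log_e(1/6) + 1/6·log_e(1/6) + 1/6·log_e(1/6) + 1/6·log_e(1/6)]
H(X,Y) = 1.7918 nats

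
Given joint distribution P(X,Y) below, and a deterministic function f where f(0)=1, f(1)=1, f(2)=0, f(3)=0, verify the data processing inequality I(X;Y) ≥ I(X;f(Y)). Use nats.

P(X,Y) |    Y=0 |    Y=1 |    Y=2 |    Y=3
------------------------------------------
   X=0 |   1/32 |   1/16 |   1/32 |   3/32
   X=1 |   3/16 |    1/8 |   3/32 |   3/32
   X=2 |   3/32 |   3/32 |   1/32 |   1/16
I(X;Y) = 0.0378, I(X;f(Y)) = 0.0163, inequality holds: 0.0378 ≥ 0.0163

Data Processing Inequality: For any Markov chain X → Y → Z, we have I(X;Y) ≥ I(X;Z).

Here Z = f(Y) is a deterministic function of Y, forming X → Y → Z.

Original I(X;Y) = 0.0378 nats

After applying f:
P(X,Z) where Z=f(Y):
- P(X,Z=0) = P(X,Y=2) + P(X,Y=3)
- P(X,Z=1) = P(X,Y=0) + P(X,Y=1)

I(X;Z) = I(X;f(Y)) = 0.0163 nats

Verification: 0.0378 ≥ 0.0163 ✓

Information cannot be created by processing; the function f can only lose information about X.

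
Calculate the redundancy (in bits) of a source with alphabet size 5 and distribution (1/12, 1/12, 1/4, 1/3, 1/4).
0.1961 bits

Redundancy measures how far a source is from maximum entropy:
R = H_max - H(X)

Maximum entropy for 5 symbols: H_max = log_2(5) = 2.3219 bits
Actual entropy: H(X) = 2.1258 bits
Redundancy: R = 2.3219 - 2.1258 = 0.1961 bits

This redundancy represents potential for compression: the source could be compressed by 0.1961 bits per symbol.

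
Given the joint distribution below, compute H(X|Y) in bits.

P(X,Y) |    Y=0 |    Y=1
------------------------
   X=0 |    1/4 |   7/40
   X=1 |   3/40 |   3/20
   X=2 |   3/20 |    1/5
1.5076 bits

Using the chain rule: H(X|Y) = H(X,Y) - H(Y)

First, compute H(X,Y) = 2.5058 bits

Marginal P(Y) = (19/40, 21/40)
H(Y) = 0.9982 bits

H(X|Y) = H(X,Y) - H(Y) = 2.5058 - 0.9982 = 1.5076 bits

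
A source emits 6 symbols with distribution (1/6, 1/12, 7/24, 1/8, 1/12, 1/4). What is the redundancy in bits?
0.1632 bits

Redundancy measures how far a source is from maximum entropy:
R = H_max - H(X)

Maximum entropy for 6 symbols: H_max = log_2(6) = 2.5850 bits
Actual entropy: H(X) = 2.4218 bits
Redundancy: R = 2.5850 - 2.4218 = 0.1632 bits

This redundancy represents potential for compression: the source could be compressed by 0.1632 bits per symbol.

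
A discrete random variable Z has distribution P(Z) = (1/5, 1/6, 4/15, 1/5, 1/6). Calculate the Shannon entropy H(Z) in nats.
1.5935 nats

Shannon entropy is H(X) = -Σ p(x) log p(x).

For P = (1/5, 1/6, 4/15, 1/5, 1/6):
H = -1/5 × log_e(1/5) -1/6 × log_e(1/6) -4/15 × log_e(4/15) -1/5 × log_e(1/5) -1/6 × log_e(1/6)
H = 1.5935 nats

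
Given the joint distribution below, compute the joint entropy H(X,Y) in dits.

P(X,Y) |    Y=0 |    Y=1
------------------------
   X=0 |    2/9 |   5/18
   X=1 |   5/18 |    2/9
0.5994 dits

Joint entropy is H(X,Y) = -Σ_{x,y} p(x,y) log p(x,y).

Summing over all non-zero entries:
H(X,Y) = -[2/9·log_10(2/9) + 5/18·log_10(5/18) + 5/18·log_10(5/18) + 2/9·log_10(2/9)]
H(X,Y) = 0.5994 dits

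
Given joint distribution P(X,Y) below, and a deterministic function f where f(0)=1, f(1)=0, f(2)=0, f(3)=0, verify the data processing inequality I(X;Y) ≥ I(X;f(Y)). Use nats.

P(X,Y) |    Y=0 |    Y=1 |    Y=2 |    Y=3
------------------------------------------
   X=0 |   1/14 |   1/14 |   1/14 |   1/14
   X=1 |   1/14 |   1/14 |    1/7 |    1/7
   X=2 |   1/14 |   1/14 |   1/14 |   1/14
I(X;Y) = 0.0140, I(X;f(Y)) = 0.0051, inequality holds: 0.0140 ≥ 0.0051

Data Processing Inequality: For any Markov chain X → Y → Z, we have I(X;Y) ≥ I(X;Z).

Here Z = f(Y) is a deterministic function of Y, forming X → Y → Z.

Original I(X;Y) = 0.0140 nats

After applying f:
P(X,Z) where Z=f(Y):
- P(X,Z=0) = P(X,Y=1) + P(X,Y=2) + P(X,Y=3)
- P(X,Z=1) = P(X,Y=0)

I(X;Z) = I(X;f(Y)) = 0.0051 nats

Verification: 0.0140 ≥ 0.0051 ✓

Information cannot be created by processing; the function f can only lose information about X.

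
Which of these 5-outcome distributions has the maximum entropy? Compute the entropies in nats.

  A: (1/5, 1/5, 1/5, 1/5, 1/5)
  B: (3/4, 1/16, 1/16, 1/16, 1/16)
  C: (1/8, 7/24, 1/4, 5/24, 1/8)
A

For a discrete distribution over n outcomes, entropy is maximized by the uniform distribution.

Computing entropies:
H(A) = 1.6094 nats
H(B) = 0.9089 nats
H(C) = 1.5526 nats

The uniform distribution (where all probabilities equal 1/5) achieves the maximum entropy of log_e(5) = 1.6094 nats.

Distribution A has the highest entropy.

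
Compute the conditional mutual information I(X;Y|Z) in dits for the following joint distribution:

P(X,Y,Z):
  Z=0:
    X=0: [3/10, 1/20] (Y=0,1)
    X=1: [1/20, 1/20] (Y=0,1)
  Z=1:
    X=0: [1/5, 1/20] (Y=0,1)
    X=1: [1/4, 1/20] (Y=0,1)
0.0113 dits

Conditional mutual information: I(X;Y|Z) = H(X|Z) + H(Y|Z) - H(X,Y|Z)

H(Z) = 0.2989
H(X,Z) = 0.5670 → H(X|Z) = 0.2681
H(Y,Z) = 0.5156 → H(Y|Z) = 0.2168
H(X,Y,Z) = 0.7724 → H(X,Y|Z) = 0.4736

I(X;Y|Z) = 0.2681 + 0.2168 - 0.4736 = 0.0113 dits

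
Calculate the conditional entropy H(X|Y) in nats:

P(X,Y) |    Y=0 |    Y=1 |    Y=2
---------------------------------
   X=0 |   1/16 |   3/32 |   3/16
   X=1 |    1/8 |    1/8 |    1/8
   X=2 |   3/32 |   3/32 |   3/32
1.0684 nats

Using the chain rule: H(X|Y) = H(X,Y) - H(Y)

First, compute H(X,Y) = 2.1546 nats

Marginal P(Y) = (9/32, 5/16, 13/32)
H(Y) = 1.0862 nats

H(X|Y) = H(X,Y) - H(Y) = 2.1546 - 1.0862 = 1.0684 nats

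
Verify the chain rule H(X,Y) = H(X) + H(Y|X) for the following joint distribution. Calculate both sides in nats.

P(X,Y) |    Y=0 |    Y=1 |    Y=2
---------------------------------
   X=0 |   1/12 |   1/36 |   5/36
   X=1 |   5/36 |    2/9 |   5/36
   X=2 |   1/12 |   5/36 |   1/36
H(X,Y) = 2.0442, H(X) = 1.0397, H(Y|X) = 1.0045 (all in nats)

Chain rule: H(X,Y) = H(X) + H(Y|X)

Left side — joint entropy directly:
H(X,Y) = -Σ p(x,y) log p(x,y) = 2.0442 nats

Right side — compute H(Y|X) from the conditional distributions:
P(X) = (1/4, 1/2, 1/4), so H(X) = 1.0397 nats
H(Y|X) = Σ_x P(X=x) · H(Y|X=x):
  P(Y|X=0) = (1/3, 1/9, 5/9), H(Y|X=0) = 0.9369, weight P(X=0) = 1/4
  P(Y|X=1) = (5/18, 4/9, 5/18), H(Y|X=1) = 1.0720, weight P(X=1) = 1/2
  P(Y|X=2) = (1/3, 5/9, 1/9), H(Y|X=2) = 0.9369, weight P(X=2) = 1/4
H(Y|X) = 1.0045 nats

H(X) + H(Y|X) = 1.0397 + 1.0045 = 2.0442 nats

Both sides equal 2.0442 nats. ✓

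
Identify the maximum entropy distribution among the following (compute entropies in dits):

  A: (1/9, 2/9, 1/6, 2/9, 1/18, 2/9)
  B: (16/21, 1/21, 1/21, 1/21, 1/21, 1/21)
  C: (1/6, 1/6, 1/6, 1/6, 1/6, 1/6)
C

For a discrete distribution over n outcomes, entropy is maximized by the uniform distribution.

Computing entropies:
H(A) = 0.7409 dits
H(B) = 0.4048 dits
H(C) = 0.7782 dits

The uniform distribution (where all probabilities equal 1/6) achieves the maximum entropy of log_10(6) = 0.7782 dits.

Distribution C has the highest entropy.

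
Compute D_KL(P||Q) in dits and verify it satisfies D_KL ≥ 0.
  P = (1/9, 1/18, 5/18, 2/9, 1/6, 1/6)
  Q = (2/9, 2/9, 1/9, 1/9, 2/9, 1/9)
0.1191 dits

KL divergence satisfies the Gibbs inequality: D_KL(P||Q) ≥ 0 for all distributions P, Q.

D_KL(P||Q) = Σ p(x) log(p(x)/q(x))
Term by term:
  x=0: 1/9 × log_10[(1/9)/(2/9)] = -0.0334
  x=1: 1/18 × log_10[(1/18)/(2/9)] = -0.0334
  x=2: 5/18 × log_10[(5/18)/(1/9)] = 0.1105
  x=3: 2/9 × log_10[(2/9)/(1/9)] = 0.0669
  x=4: 1/6 × log_10[(1/6)/(2/9)] = -0.0208
  x=5: 1/6 × log_10[(1/6)/(1/9)] = 0.0293
D_KL(P||Q) = 0.1191 dits

D_KL(P||Q) = 0.1191 ≥ 0 ✓

This non-negativity is a fundamental property: relative entropy cannot be negative because it measures how different Q is from P.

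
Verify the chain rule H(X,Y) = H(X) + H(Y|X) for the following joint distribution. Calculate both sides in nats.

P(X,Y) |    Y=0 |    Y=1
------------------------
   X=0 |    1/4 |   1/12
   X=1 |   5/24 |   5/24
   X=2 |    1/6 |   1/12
H(X,Y) = 1.7129, H(X) = 1.0776, H(Y|X) = 0.6354 (all in nats)

Chain rule: H(X,Y) = H(X) + H(Y|X)

Left side — joint entropy directly:
H(X,Y) = -Σ p(x,y) log p(x,y) = 1.7129 nats

Right side — compute H(Y|X) from the conditional distributions:
P(X) = (1/3, 5/12, 1/4), so H(X) = 1.0776 nats
H(Y|X) = Σ_x P(X=x) · H(Y|X=x):
  P(Y|X=0) = (3/4, 1/4), H(Y|X=0) = 0.5623, weight P(X=0) = 1/3
  P(Y|X=1) = (1/2, 1/2), H(Y|X=1) = 0.6931, weight P(X=1) = 5/12
  P(Y|X=2) = (2/3, 1/3), H(Y|X=2) = 0.6365, weight P(X=2) = 1/4
H(Y|X) = 0.6354 nats

H(X) + H(Y|X) = 1.0776 + 0.6354 = 1.7129 nats

Both sides equal 1.7129 nats. ✓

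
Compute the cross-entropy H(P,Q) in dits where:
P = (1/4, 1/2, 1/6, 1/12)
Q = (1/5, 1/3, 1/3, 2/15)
0.5657 dits

Cross-entropy: H(P,Q) = -Σ p(x) log q(x)

Alternatively: H(P,Q) = H(P) + D_KL(P||Q)
H(P) = 0.5207 dits
D_KL(P||Q) = 0.0451 dits

H(P,Q) = 0.5207 + 0.0451 = 0.5657 dits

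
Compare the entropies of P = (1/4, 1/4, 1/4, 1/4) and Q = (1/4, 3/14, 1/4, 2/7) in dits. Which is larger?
P

Computing entropies in dits:
H(P) = 0.6021
H(Q) = 0.5998

Distribution P has higher entropy.

Intuition: The distribution closer to uniform (more spread out) has higher entropy.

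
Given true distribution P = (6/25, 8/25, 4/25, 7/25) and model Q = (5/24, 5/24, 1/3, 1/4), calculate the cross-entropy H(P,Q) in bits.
2.0809 bits

Cross-entropy: H(P,Q) = -Σ p(x) log q(x)

Alternatively: H(P,Q) = H(P) + D_KL(P||Q)
H(P) = 1.9574 bits
D_KL(P||Q) = 0.1235 bits

H(P,Q) = 1.9574 + 0.1235 = 2.0809 bits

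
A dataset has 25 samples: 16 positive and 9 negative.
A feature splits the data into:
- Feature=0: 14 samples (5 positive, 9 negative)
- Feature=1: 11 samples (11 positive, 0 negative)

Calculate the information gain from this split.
0.4161 bits

Information Gain = H(Y) - H(Y|Feature)

Before split:
P(positive) = 16/25 = 0.6400
H(Y) = 0.9427 bits

After split:
Feature=0: H = 0.9403 bits (weight = 14/25)
Feature=1: H = 0.0000 bits (weight = 11/25)
H(Y|Feature) = (14/25)×0.9403 + (11/25)×0.0000 = 0.5266 bits

Information Gain = 0.9427 - 0.5266 = 0.4161 bits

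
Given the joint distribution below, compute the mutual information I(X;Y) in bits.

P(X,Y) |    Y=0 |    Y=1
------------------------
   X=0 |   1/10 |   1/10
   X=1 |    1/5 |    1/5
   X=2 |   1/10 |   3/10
0.0464 bits

Mutual information: I(X;Y) = H(X) + H(Y) - H(X,Y)

Marginals:
P(X) = (1/5, 2/5, 2/5), H(X) = 1.5219 bits
P(Y) = (2/5, 3/5), H(Y) = 0.9710 bits

Joint entropy: H(X,Y) = 2.4464 bits

I(X;Y) = 1.5219 + 0.9710 - 2.4464 = 0.0464 bits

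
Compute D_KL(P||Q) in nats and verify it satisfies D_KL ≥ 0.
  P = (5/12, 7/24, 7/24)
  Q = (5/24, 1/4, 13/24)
0.1532 nats

KL divergence satisfies the Gibbs inequality: D_KL(P||Q) ≥ 0 for all distributions P, Q.

D_KL(P||Q) = Σ p(x) log(p(x)/q(x))
Term by term:
  x=0: 5/12 × log_e[(5/12)/(5/24)] = 0.2888
  x=1: 7/24 × log_e[(7/24)/(1/4)] = 0.0450
  x=2: 7/24 × log_e[(7/24)/(13/24)] = -0.1806
D_KL(P||Q) = 0.1532 nats

D_KL(P||Q) = 0.1532 ≥ 0 ✓

This non-negativity is a fundamental property: relative entropy cannot be negative because it measures how different Q is from P.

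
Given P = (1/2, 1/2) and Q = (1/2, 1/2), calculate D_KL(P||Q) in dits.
0.0000 dits

KL divergence: D_KL(P||Q) = Σ p(x) log(p(x)/q(x))

Computing term by term:
  x=0: 1/2 × log_10[(1/2)/(1/2)] = 1/2 × 0.0000 = 0.0000
  x=1: 1/2 × log_10[(1/2)/(1/2)] = 1/2 × 0.0000 = 0.0000

D_KL(P||Q) = 0.0000 dits

Note: KL divergence is always non-negative and equals 0 iff P = Q.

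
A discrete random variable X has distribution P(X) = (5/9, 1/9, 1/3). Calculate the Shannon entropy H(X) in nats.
0.9369 nats

Shannon entropy is H(X) = -Σ p(x) log p(x).

For P = (5/9, 1/9, 1/3):
H = -5/9 × log_e(5/9) -1/9 × log_e(1/9) -1/3 × log_e(1/3)
H = 0.9369 nats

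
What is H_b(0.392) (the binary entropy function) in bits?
0.9661 bits

The binary entropy function is:
H(p) = -p log(p) - (1-p) log(1-p)

H(0.392) = -0.392 × log_2(0.392) - 0.608 × log_2(0.608)
H(0.392) = 0.9661 bits

Note: Binary entropy is maximized at p=0.5 (H=1 bit) and minimized at p=0 or p=1 (H=0).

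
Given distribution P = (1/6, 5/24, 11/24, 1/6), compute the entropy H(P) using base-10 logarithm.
0.5566 dits

Shannon entropy is H(X) = -Σ p(x) log p(x).

For P = (1/6, 5/24, 11/24, 1/6):
H = -1/6 × log_10(1/6) -5/24 × log_10(5/24) -11/24 × log_10(11/24) -1/6 × log_10(1/6)
H = 0.5566 dits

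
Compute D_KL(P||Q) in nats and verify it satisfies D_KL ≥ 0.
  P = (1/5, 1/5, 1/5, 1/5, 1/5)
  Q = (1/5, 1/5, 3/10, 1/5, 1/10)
0.0575 nats

KL divergence satisfies the Gibbs inequality: D_KL(P||Q) ≥ 0 for all distributions P, Q.

D_KL(P||Q) = Σ p(x) log(p(x)/q(x))
Term by term:
  x=0: 1/5 × log_e[(1/5)/(1/5)] = 0.0000
  x=1: 1/5 × log_e[(1/5)/(1/5)] = 0.0000
  x=2: 1/5 × log_e[(1/5)/(3/10)] = -0.0811
  x=3: 1/5 × log_e[(1/5)/(1/5)] = 0.0000
  x=4: 1/5 × log_e[(1/5)/(1/10)] = 0.1386
D_KL(P||Q) = 0.0575 nats

D_KL(P||Q) = 0.0575 ≥ 0 ✓

This non-negativity is a fundamental property: relative entropy cannot be negative because it measures how different Q is from P.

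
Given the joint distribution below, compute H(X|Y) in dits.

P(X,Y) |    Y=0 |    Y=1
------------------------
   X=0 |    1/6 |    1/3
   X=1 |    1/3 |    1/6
0.2764 dits

Using the chain rule: H(X|Y) = H(X,Y) - H(Y)

First, compute H(X,Y) = 0.5775 dits

Marginal P(Y) = (1/2, 1/2)
H(Y) = 0.3010 dits

H(X|Y) = H(X,Y) - H(Y) = 0.5775 - 0.3010 = 0.2764 dits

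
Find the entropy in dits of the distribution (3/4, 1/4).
0.2442 dits

Shannon entropy is H(X) = -Σ p(x) log p(x).

For P = (3/4, 1/4):
H = -3/4 × log_10(3/4) -1/4 × log_10(1/4)
H = 0.2442 dits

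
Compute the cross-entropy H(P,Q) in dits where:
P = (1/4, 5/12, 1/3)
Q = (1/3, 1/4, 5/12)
0.4969 dits

Cross-entropy: H(P,Q) = -Σ p(x) log q(x)

Alternatively: H(P,Q) = H(P) + D_KL(P||Q)
H(P) = 0.4680 dits
D_KL(P||Q) = 0.0289 dits

H(P,Q) = 0.4680 + 0.0289 = 0.4969 dits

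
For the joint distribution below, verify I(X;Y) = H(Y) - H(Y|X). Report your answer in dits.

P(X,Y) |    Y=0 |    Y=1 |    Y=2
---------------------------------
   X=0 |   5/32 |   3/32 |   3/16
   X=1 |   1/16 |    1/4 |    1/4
I(X;Y) = 0.0236 dits

Mutual information has multiple equivalent forms:
- I(X;Y) = H(X) - H(X|Y)
- I(X;Y) = H(Y) - H(Y|X)
- I(X;Y) = H(X) + H(Y) - H(X,Y)

Computing all quantities:
H(X) = 0.2976, H(Y) = 0.4609, H(X,Y) = 0.7349
H(X|Y) = 0.2741, H(Y|X) = 0.4373

Verification:
H(X) - H(X|Y) = 0.2976 - 0.2741 = 0.0236
H(Y) - H(Y|X) = 0.4609 - 0.4373 = 0.0236
H(X) + H(Y) - H(X,Y) = 0.2976 + 0.4609 - 0.7349 = 0.0236

All forms give I(X;Y) = 0.0236 dits. ✓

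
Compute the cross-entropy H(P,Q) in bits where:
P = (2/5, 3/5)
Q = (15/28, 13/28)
1.0243 bits

Cross-entropy: H(P,Q) = -Σ p(x) log q(x)

Alternatively: H(P,Q) = H(P) + D_KL(P||Q)
H(P) = 0.9710 bits
D_KL(P||Q) = 0.0534 bits

H(P,Q) = 0.9710 + 0.0534 = 1.0243 bits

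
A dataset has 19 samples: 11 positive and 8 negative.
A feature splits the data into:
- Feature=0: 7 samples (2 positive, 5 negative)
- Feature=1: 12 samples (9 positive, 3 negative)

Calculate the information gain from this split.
0.1516 bits

Information Gain = H(Y) - H(Y|Feature)

Before split:
P(positive) = 11/19 = 0.5789
H(Y) = 0.9819 bits

After split:
Feature=0: H = 0.8631 bits (weight = 7/19)
Feature=1: H = 0.8113 bits (weight = 12/19)
H(Y|Feature) = (7/19)×0.8631 + (12/19)×0.8113 = 0.8304 bits

Information Gain = 0.9819 - 0.8304 = 0.1516 bits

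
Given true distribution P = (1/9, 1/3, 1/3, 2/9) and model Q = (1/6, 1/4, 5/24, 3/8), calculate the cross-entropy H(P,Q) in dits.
0.6089 dits

Cross-entropy: H(P,Q) = -Σ p(x) log q(x)

Alternatively: H(P,Q) = H(P) + D_KL(P||Q)
H(P) = 0.5693 dits
D_KL(P||Q) = 0.0396 dits

H(P,Q) = 0.5693 + 0.0396 = 0.6089 dits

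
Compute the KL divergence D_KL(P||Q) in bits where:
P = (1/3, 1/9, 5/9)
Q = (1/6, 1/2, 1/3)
0.5017 bits

KL divergence: D_KL(P||Q) = Σ p(x) log(p(x)/q(x))

Computing term by term:
  x=0: 1/3 × log_2[(1/3)/(1/6)] = 1/3 × 1.0000 = 0.3333
  x=1: 1/9 × log_2[(1/9)/(1/2)] = 1/9 × -2.1699 = -0.2411
  x=2: 5/9 × log_2[(5/9)/(1/3)] = 5/9 × 0.7370 = 0.4094

D_KL(P||Q) = 0.5017 bits

Note: KL divergence is always non-negative and equals 0 iff P = Q.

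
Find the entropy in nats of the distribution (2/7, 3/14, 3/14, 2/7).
1.3761 nats

Shannon entropy is H(X) = -Σ p(x) log p(x).

For P = (2/7, 3/14, 3/14, 2/7):
H = -2/7 × log_e(2/7) -3/14 × log_e(3/14) -3/14 × log_e(3/14) -2/7 × log_e(2/7)
H = 1.3761 nats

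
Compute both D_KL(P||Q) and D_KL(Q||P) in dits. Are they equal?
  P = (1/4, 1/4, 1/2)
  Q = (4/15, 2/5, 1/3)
D_KL(P||Q) = 0.0300, D_KL(Q||P) = 0.0304

KL divergence is not symmetric: D_KL(P||Q) ≠ D_KL(Q||P) in general.

D_KL(P||Q) = 0.0300 dits
D_KL(Q||P) = 0.0304 dits

No, they are not equal!

This asymmetry is why KL divergence is not a true distance metric.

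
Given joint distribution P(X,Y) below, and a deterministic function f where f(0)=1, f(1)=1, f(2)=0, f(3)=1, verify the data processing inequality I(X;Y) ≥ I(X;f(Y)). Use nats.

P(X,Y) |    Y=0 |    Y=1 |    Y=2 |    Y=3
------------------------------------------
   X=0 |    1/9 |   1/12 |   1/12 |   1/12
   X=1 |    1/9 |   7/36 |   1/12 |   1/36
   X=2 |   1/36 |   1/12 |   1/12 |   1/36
I(X;Y) = 0.0542, I(X;f(Y)) = 0.0117, inequality holds: 0.0542 ≥ 0.0117

Data Processing Inequality: For any Markov chain X → Y → Z, we have I(X;Y) ≥ I(X;Z).

Here Z = f(Y) is a deterministic function of Y, forming X → Y → Z.

Original I(X;Y) = 0.0542 nats

After applying f:
P(X,Z) where Z=f(Y):
- P(X,Z=0) = P(X,Y=2)
- P(X,Z=1) = P(X,Y=0) + P(X,Y=1) + P(X,Y=3)

I(X;Z) = I(X;f(Y)) = 0.0117 nats

Verification: 0.0542 ≥ 0.0117 ✓

Information cannot be created by processing; the function f can only lose information about X.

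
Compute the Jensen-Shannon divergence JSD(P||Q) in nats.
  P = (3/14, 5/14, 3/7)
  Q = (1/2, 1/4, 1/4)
0.0460 nats

Jensen-Shannon divergence is:
JSD(P||Q) = 0.5 × D_KL(P||M) + 0.5 × D_KL(Q||M)
where M = 0.5 × (P + Q) is the mixture distribution.

M = 0.5 × (3/14, 5/14, 3/7) + 0.5 × (1/2, 1/4, 1/4) = (5/14, 0.303571, 0.339286)

D_KL(P||M) = 0.0487 nats
D_KL(Q||M) = 0.0434 nats

JSD(P||Q) = 0.5 × 0.0487 + 0.5 × 0.0434 = 0.0460 nats

Unlike KL divergence, JSD is symmetric and bounded: 0 ≤ JSD ≤ log(2).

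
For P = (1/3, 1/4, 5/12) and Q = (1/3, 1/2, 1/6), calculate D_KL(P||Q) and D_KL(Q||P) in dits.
D_KL(P||Q) = 0.0906, D_KL(Q||P) = 0.0842

KL divergence is not symmetric: D_KL(P||Q) ≠ D_KL(Q||P) in general.

D_KL(P||Q) = 0.0906 dits
D_KL(Q||P) = 0.0842 dits

No, they are not equal!

This asymmetry is why KL divergence is not a true distance metric.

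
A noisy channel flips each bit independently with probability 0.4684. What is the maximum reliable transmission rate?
0.0029 bits

For a binary symmetric channel (BSC) with error probability p:
Capacity C = 1 - H(p) bits per symbol

where H(p) = -p log₂(p) - (1-p) log₂(1-p) is the binary entropy function.

H(0.4684) = 0.9971 bits
C = 1 - 0.9971 = 0.0029 bits per symbol

This means we can reliably transmit up to 0.0029 bits of information per channel use.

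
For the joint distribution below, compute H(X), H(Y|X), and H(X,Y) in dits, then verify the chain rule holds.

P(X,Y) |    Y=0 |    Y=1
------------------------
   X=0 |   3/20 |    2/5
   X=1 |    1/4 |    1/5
H(X,Y) = 0.5731, H(X) = 0.2989, H(Y|X) = 0.2742 (all in dits)

Chain rule: H(X,Y) = H(X) + H(Y|X)

Left side — joint entropy directly:
H(X,Y) = -Σ p(x,y) log p(x,y) = 0.5731 dits

Right side — compute H(Y|X) from the conditional distributions:
P(X) = (11/20, 9/20), so H(X) = 0.2989 dits
H(Y|X) = Σ_x P(X=x) · H(Y|X=x):
  P(Y|X=0) = (3/11, 8/11), H(Y|X=0) = 0.2545, weight P(X=0) = 11/20
  P(Y|X=1) = (5/9, 4/9), H(Y|X=1) = 0.2983, weight P(X=1) = 9/20
H(Y|X) = 0.2742 dits

H(X) + H(Y|X) = 0.2989 + 0.2742 = 0.5731 dits

Both sides equal 0.5731 dits. ✓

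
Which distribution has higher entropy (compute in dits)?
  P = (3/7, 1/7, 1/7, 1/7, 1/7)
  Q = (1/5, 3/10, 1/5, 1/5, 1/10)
Q

Computing entropies in dits:
H(P) = 0.6406
H(Q) = 0.6762

Distribution Q has higher entropy.

Intuition: The distribution closer to uniform (more spread out) has higher entropy.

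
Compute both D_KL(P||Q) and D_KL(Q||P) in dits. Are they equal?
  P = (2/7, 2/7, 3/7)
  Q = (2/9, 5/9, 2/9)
D_KL(P||Q) = 0.0709, D_KL(Q||P) = 0.0728

KL divergence is not symmetric: D_KL(P||Q) ≠ D_KL(Q||P) in general.

D_KL(P||Q) = 0.0709 dits
D_KL(Q||P) = 0.0728 dits

No, they are not equal!

This asymmetry is why KL divergence is not a true distance metric.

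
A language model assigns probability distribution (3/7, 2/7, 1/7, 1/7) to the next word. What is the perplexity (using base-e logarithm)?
3.5860

Perplexity is e^H (or exp(H) for natural log).

First, H = -Σ p log p = 1.2770 nats
Perplexity = e^1.2770 = 3.5860

Interpretation: The model's uncertainty is equivalent to choosing uniformly among 3.6 options.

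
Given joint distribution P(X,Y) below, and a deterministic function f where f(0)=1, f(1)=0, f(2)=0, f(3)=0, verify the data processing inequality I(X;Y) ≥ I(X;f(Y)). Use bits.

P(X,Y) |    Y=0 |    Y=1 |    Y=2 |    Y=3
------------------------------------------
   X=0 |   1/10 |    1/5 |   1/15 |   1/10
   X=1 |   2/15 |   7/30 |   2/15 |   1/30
I(X;Y) = 0.0436, I(X;f(Y)) = 0.0013, inequality holds: 0.0436 ≥ 0.0013

Data Processing Inequality: For any Markov chain X → Y → Z, we have I(X;Y) ≥ I(X;Z).

Here Z = f(Y) is a deterministic function of Y, forming X → Y → Z.

Original I(X;Y) = 0.0436 bits

After applying f:
P(X,Z) where Z=f(Y):
- P(X,Z=0) = P(X,Y=1) + P(X,Y=2) + P(X,Y=3)
- P(X,Z=1) = P(X,Y=0)

I(X;Z) = I(X;f(Y)) = 0.0013 bits

Verification: 0.0436 ≥ 0.0013 ✓

Information cannot be created by processing; the function f can only lose information about X.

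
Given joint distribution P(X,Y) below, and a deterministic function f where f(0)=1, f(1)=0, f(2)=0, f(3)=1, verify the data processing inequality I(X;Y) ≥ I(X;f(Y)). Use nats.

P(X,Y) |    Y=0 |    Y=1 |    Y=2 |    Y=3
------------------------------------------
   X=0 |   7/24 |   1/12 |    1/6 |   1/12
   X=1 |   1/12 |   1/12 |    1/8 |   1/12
I(X;Y) = 0.0327, I(X;f(Y)) = 0.0114, inequality holds: 0.0327 ≥ 0.0114

Data Processing Inequality: For any Markov chain X → Y → Z, we have I(X;Y) ≥ I(X;Z).

Here Z = f(Y) is a deterministic function of Y, forming X → Y → Z.

Original I(X;Y) = 0.0327 nats

After applying f:
P(X,Z) where Z=f(Y):
- P(X,Z=0) = P(X,Y=1) + P(X,Y=2)
- P(X,Z=1) = P(X,Y=0) + P(X,Y=3)

I(X;Z) = I(X;f(Y)) = 0.0114 nats

Verification: 0.0327 ≥ 0.0114 ✓

Information cannot be created by processing; the function f can only lose information about X.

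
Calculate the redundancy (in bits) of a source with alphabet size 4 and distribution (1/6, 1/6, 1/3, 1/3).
0.0817 bits

Redundancy measures how far a source is from maximum entropy:
R = H_max - H(X)

Maximum entropy for 4 symbols: H_max = log_2(4) = 2.0000 bits
Actual entropy: H(X) = 1.9183 bits
Redundancy: R = 2.0000 - 1.9183 = 0.0817 bits

This redundancy represents potential for compression: the source could be compressed by 0.0817 bits per symbol.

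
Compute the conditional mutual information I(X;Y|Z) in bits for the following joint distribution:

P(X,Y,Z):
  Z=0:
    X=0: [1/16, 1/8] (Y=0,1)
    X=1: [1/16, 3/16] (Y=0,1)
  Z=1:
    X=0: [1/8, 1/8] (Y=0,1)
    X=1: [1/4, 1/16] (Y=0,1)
0.0436 bits

Conditional mutual information: I(X;Y|Z) = H(X|Z) + H(Y|Z) - H(X,Y|Z)

H(Z) = 0.9887
H(X,Z) = 1.9772 → H(X|Z) = 0.9885
H(Y,Z) = 1.8829 → H(Y|Z) = 0.8942
H(X,Y,Z) = 2.8278 → H(X,Y|Z) = 1.8391

I(X;Y|Z) = 0.9885 + 0.8942 - 1.8391 = 0.0436 bits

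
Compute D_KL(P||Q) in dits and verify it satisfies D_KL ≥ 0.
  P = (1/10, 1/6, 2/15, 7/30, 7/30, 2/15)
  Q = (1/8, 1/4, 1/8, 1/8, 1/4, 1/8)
0.0247 dits

KL divergence satisfies the Gibbs inequality: D_KL(P||Q) ≥ 0 for all distributions P, Q.

D_KL(P||Q) = Σ p(x) log(p(x)/q(x))
Term by term:
  x=0: 1/10 × log_10[(1/10)/(1/8)] = -0.0097
  x=1: 1/6 × log_10[(1/6)/(1/4)] = -0.0293
  x=2: 2/15 × log_10[(2/15)/(1/8)] = 0.0037
  x=3: 7/30 × log_10[(7/30)/(1/8)] = 0.0632
  x=4: 7/30 × log_10[(7/30)/(1/4)] = -0.0070
  x=5: 2/15 × log_10[(2/15)/(1/8)] = 0.0037
D_KL(P||Q) = 0.0247 dits

D_KL(P||Q) = 0.0247 ≥ 0 ✓

This non-negativity is a fundamental property: relative entropy cannot be negative because it measures how different Q is from P.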